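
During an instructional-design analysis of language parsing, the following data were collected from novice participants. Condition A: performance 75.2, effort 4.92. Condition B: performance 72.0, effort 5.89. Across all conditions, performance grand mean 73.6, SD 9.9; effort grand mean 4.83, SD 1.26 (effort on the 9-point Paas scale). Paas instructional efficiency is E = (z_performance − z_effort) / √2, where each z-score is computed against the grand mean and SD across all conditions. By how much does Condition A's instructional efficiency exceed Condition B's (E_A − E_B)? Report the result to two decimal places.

0.77

Condition A: z_P = (75.2 − 73.6)/9.9 = 0.1616; z_E = (4.92 − 4.83)/1.26 = 0.0714; E_A = (0.1616 − 0.0714)/√2 = 0.0638.
Condition B: z_P = (72.0 − 73.6)/9.9 = -0.1616; z_E = (5.89 − 4.83)/1.26 = 0.8413; E_B = (-0.1616 − 0.8413)/√2 = -0.7092.
E_A − E_B = 0.0638 − (-0.7092) = 0.7730 ≈ 0.77.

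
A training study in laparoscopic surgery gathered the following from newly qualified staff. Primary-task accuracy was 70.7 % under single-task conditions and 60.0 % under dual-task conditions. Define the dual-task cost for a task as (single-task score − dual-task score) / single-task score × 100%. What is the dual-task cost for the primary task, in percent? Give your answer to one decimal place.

15.1

Cost = (70.7 − 60.0) / 70.7 × 100%
     = 10.7000 / 70.7 × 100% = 15.1344%.
≈ 15.1%.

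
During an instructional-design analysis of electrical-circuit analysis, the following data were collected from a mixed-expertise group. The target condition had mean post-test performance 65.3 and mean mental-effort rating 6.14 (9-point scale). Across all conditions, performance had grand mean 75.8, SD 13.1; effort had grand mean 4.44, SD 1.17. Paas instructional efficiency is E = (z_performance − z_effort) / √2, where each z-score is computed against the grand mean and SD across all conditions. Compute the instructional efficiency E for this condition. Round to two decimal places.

-1.59

z_performance = (65.3 − 75.8) / 13.1 = -10.5000 / 13.1 = -0.8015.
z_effort = (6.14 − 4.44) / 1.17 = 1.7000 / 1.17 = 1.4530.
z_P − z_E = -0.8015 − 1.4530 = -2.2545.
E = -2.2545 / √2 = -2.2545 / 1.41421 = -1.5942 ≈ -1.59.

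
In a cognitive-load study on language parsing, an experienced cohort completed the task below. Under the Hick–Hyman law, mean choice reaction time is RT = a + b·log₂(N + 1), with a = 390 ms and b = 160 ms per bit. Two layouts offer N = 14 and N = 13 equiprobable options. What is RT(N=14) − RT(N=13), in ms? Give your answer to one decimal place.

15.9

RT(14) = 390 + 160·log₂(15) = 390 + 160·3.9069 = 1015.1040 ms.
RT(13) = 390 + 160·log₂(14) = 390 + 160·3.8074 = 999.1840 ms.
Difference = 1015.1040 − 999.1840 = 15.9200 ≈ 15.9 ms.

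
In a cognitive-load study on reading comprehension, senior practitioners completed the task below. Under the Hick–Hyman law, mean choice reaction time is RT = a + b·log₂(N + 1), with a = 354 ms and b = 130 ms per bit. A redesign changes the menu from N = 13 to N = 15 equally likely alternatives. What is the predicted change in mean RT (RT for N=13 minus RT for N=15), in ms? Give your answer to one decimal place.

-25.0

RT(13) = 354 + 130·log₂(14) = 354 + 130·3.8074 = 848.9620 ms.
RT(15) = 354 + 130·log₂(16) = 354 + 130·4.0000 = 874.0000 ms.
Difference = 848.9620 − 874.0000 = -25.0380 ≈ -25.0 ms.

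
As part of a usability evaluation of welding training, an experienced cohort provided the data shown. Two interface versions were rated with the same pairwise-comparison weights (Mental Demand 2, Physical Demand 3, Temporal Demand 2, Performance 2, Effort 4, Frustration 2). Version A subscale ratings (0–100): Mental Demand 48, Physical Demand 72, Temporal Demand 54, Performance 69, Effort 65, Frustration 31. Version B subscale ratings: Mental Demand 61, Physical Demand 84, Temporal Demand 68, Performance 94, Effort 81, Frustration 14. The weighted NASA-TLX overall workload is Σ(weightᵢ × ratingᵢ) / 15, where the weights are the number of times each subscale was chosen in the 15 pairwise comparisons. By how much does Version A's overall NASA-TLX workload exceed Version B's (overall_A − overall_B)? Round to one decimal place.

-11.3

Version A weighted sum = 2·48 + 3·72 + 2·54 + 2·69 + 4·65 + 2·31 = 96 + 216 + 108 + 138 + 260 + 62 = 880; overall_A = 880/15 = 58.6667.
Version B weighted sum = 2·61 + 3·84 + 2·68 + 2·94 + 4·81 + 2·14 = 122 + 252 + 136 + 188 + 324 + 28 = 1050; overall_B = 1050/15 = 70.0000.
Difference = 58.6667 − 70.0000 = -11.3333 ≈ -11.3.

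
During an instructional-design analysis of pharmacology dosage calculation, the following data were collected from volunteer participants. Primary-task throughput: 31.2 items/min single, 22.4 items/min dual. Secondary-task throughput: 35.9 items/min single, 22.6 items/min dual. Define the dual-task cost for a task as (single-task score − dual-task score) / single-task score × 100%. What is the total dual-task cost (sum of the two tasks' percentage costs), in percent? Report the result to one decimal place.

65.3

Primary cost = (31.2 − 22.4) / 31.2 × 100% = 28.2051%.
Secondary cost = (35.9 − 22.6) / 35.9 × 100% = 37.0474%.
Total = 28.2051% + 37.0474% = 65.2525% ≈ 65.3%.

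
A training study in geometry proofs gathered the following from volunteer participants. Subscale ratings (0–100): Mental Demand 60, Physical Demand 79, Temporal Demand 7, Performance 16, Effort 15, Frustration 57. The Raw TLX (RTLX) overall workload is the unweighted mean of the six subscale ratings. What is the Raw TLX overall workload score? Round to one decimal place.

Sum of ratings = 60 + 79 + 7 + 16 + 15 + 57 = 234.
RTLX = 234 / 6 = 39.0000 ≈ 39.0.

39.0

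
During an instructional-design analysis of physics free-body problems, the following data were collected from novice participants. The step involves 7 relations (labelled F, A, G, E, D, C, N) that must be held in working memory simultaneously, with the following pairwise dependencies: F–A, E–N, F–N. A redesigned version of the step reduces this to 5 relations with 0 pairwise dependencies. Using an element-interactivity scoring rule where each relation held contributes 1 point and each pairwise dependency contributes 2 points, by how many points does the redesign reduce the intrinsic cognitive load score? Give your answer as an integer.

8

Original: 7 × 1 + 3 × 2 = 7 + 6 = 13.
Redesigned: 5 × 1 + 0 × 2 = 5 + 0 = 5.
Reduction = 13 − 5 = 8.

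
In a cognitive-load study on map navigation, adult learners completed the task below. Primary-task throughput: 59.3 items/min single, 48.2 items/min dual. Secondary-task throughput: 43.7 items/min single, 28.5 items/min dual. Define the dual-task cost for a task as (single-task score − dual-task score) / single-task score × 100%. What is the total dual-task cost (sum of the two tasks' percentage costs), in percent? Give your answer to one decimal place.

53.5

Primary cost = (59.3 − 48.2) / 59.3 × 100% = 18.7184%.
Secondary cost = (43.7 − 28.5) / 43.7 × 100% = 34.7826%.
Total = 18.7184% + 34.7826% = 53.5010% ≈ 53.5%.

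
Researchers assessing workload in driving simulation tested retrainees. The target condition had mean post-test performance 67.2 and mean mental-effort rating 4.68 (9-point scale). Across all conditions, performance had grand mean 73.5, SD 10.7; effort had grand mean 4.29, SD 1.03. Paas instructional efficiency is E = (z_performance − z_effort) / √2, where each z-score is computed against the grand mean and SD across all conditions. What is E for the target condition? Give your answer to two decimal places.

-0.68

z_performance = (67.2 − 73.5) / 10.7 = -6.3000 / 10.7 = -0.5888.
z_effort = (4.68 − 4.29) / 1.03 = 0.3900 / 1.03 = 0.3786.
z_P − z_E = -0.5888 − 0.3786 = -0.9674.
E = -0.9674 / √2 = -0.9674 / 1.41421 = -0.6841 ≈ -0.68.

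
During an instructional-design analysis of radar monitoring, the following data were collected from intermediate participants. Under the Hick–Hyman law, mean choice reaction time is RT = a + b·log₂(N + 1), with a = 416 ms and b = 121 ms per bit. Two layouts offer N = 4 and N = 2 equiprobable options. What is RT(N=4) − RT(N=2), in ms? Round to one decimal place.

RT(4) = 416 + 121·log₂(5) = 416 + 121·2.3219 = 696.9499 ms.
RT(2) = 416 + 121·log₂(3) = 416 + 121·1.5850 = 607.7850 ms.
Difference = 696.9499 − 607.7850 = 89.1649 ≈ 89.2 ms.

89.2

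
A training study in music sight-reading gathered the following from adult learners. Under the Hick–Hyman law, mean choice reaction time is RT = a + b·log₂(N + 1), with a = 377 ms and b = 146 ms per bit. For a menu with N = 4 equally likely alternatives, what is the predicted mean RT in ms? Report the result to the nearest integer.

716

log₂(4 + 1) = log₂(5) = 2.3219.
RT = 377 + 146 × 2.3219 = 377 + 338.9974 = 715.9974 ms.
≈ 716 ms.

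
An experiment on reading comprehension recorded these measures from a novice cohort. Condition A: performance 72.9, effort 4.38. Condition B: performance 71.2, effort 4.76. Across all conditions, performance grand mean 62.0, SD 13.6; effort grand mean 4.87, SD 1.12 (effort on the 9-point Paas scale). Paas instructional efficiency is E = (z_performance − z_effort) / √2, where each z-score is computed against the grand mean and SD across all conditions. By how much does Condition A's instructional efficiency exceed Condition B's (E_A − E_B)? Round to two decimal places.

Condition A: z_P = (72.9 − 62.0)/13.6 = 0.8015; z_E = (4.38 − 4.87)/1.12 = -0.4375; E_A = (0.8015 − (-0.4375))/√2 = 0.8761.
Condition B: z_P = (71.2 − 62.0)/13.6 = 0.6765; z_E = (4.76 − 4.87)/1.12 = -0.0982; E_B = (0.6765 − (-0.0982))/√2 = 0.5478.
E_A − E_B = 0.8761 − 0.5478 = 0.3283 ≈ 0.33.

0.33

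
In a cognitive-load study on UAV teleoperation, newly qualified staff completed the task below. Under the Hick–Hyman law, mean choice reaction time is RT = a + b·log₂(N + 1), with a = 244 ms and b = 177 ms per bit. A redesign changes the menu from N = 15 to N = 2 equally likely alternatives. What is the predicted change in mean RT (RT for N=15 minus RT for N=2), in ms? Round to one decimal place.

RT(15) = 244 + 177·log₂(16) = 244 + 177·4.0000 = 952.0000 ms.
RT(2) = 244 + 177·log₂(3) = 244 + 177·1.5850 = 524.5450 ms.
Difference = 952.0000 − 524.5450 = 427.4550 ≈ 427.5 ms.

427.5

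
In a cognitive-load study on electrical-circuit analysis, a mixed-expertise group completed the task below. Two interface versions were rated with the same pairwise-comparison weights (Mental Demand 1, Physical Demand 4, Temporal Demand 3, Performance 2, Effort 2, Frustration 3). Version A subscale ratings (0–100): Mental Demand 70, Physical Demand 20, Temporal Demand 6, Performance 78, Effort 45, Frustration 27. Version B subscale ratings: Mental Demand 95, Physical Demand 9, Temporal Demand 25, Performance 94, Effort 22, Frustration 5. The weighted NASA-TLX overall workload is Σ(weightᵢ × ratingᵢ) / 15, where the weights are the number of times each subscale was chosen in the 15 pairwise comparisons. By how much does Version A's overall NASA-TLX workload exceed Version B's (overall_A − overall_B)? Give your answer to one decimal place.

2.8

Version A weighted sum = 1·70 + 4·20 + 3·6 + 2·78 + 2·45 + 3·27 = 70 + 80 + 18 + 156 + 90 + 81 = 495; overall_A = 495/15 = 33.0000.
Version B weighted sum = 1·95 + 4·9 + 3·25 + 2·94 + 2·22 + 3·5 = 95 + 36 + 75 + 188 + 44 + 15 = 453; overall_B = 453/15 = 30.2000.
Difference = 33.0000 − 30.2000 = 2.8000 ≈ 2.8.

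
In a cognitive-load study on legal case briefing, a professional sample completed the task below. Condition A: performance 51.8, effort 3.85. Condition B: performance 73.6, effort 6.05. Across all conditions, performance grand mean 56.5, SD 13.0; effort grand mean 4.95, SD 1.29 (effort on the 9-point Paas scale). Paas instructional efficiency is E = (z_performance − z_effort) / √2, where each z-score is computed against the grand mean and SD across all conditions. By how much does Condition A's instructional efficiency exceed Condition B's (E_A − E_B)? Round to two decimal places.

Condition A: z_P = (51.8 − 56.5)/13.0 = -0.3615; z_E = (3.85 − 4.95)/1.29 = -0.8527; E_A = (-0.3615 − (-0.8527))/√2 = 0.3473.
Condition B: z_P = (73.6 − 56.5)/13.0 = 1.3154; z_E = (6.05 − 4.95)/1.29 = 0.8527; E_B = (1.3154 − 0.8527)/√2 = 0.3272.
E_A − E_B = 0.3473 − 0.3272 = 0.0201 ≈ 0.02.

0.02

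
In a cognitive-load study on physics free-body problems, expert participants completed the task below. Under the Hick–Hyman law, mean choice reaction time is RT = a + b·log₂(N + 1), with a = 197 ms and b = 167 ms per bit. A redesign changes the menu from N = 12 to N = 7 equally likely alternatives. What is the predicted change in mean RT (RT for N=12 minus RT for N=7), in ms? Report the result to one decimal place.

RT(12) = 197 + 167·log₂(13) = 197 + 167·3.7004 = 814.9668 ms.
RT(7) = 197 + 167·log₂(8) = 197 + 167·3.0000 = 698.0000 ms.
Difference = 814.9668 − 698.0000 = 116.9668 ≈ 117.0 ms.

117.0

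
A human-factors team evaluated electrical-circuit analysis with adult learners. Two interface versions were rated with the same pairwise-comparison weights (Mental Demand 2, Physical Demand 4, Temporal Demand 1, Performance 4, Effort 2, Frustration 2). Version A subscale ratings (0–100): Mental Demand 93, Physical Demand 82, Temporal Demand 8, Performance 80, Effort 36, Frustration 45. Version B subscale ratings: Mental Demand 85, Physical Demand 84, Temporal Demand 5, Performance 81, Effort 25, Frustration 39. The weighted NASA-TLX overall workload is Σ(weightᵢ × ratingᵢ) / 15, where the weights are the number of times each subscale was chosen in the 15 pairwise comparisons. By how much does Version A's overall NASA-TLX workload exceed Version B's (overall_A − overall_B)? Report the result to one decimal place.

2.7

Version A weighted sum = 2·93 + 4·82 + 1·8 + 4·80 + 2·36 + 2·45 = 186 + 328 + 8 + 320 + 72 + 90 = 1004; overall_A = 1004/15 = 66.9333.
Version B weighted sum = 2·85 + 4·84 + 1·5 + 4·81 + 2·25 + 2·39 = 170 + 336 + 5 + 324 + 50 + 78 = 963; overall_B = 963/15 = 64.2000.
Difference = 66.9333 − 64.2000 = 2.7333 ≈ 2.7.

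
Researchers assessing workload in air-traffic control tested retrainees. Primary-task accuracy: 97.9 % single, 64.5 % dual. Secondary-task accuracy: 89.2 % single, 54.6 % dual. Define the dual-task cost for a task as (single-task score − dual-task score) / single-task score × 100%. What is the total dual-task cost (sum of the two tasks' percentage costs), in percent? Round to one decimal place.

Primary cost = (97.9 − 64.5) / 97.9 × 100% = 34.1164%.
Secondary cost = (89.2 − 54.6) / 89.2 × 100% = 38.7892%.
Total = 34.1164% + 38.7892% = 72.9056% ≈ 72.9%.

72.9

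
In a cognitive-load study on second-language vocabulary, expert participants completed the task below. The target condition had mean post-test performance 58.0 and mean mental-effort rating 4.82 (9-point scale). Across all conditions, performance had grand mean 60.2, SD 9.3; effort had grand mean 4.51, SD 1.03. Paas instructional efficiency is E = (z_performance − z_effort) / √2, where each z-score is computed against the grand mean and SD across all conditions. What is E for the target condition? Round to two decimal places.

z_performance = (58.0 − 60.2) / 9.3 = -2.2000 / 9.3 = -0.2366.
z_effort = (4.82 − 4.51) / 1.03 = 0.3100 / 1.03 = 0.3010.
z_P − z_E = -0.2366 − 0.3010 = -0.5376.
E = -0.5376 / √2 = -0.5376 / 1.41421 = -0.3801 ≈ -0.38.

-0.38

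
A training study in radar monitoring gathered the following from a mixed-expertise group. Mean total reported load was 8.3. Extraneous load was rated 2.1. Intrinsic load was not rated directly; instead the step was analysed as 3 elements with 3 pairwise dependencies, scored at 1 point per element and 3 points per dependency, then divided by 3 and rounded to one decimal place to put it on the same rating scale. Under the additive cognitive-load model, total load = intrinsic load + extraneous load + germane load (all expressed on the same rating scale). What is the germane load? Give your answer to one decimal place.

Intrinsic (element-interactivity): (3 × 1 + 3 × 3) / 3 = 12 / 3 = 4.0000 → 4.0.
germane load = total − intrinsic − extraneous
             = 8.3 − 4.0 − 2.1 = 2.2.

2.2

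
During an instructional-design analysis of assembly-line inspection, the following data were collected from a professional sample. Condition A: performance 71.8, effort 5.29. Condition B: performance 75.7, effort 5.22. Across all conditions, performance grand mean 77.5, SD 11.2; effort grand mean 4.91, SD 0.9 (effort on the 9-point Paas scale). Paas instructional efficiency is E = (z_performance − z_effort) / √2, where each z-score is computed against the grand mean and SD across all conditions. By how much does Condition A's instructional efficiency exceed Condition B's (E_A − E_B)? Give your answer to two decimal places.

Condition A: z_P = (71.8 − 77.5)/11.2 = -0.5089; z_E = (5.29 − 4.91)/0.9 = 0.4222; E_A = (-0.5089 − 0.4222)/√2 = -0.6584.
Condition B: z_P = (75.7 − 77.5)/11.2 = -0.1607; z_E = (5.22 − 4.91)/0.9 = 0.3444; E_B = (-0.1607 − 0.3444)/√2 = -0.3572.
E_A − E_B = -0.6584 − (-0.3572) = -0.3012 ≈ -0.30.

-0.30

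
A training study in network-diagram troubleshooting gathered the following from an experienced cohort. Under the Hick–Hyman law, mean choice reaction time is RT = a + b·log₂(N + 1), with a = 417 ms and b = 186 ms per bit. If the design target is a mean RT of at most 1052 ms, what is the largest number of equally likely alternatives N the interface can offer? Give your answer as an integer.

9

Set 417 + 186·log₂(N + 1) ≤ 1052.
log₂(N + 1) ≤ (1052 − 417) / 186 = 3.4140.
N + 1 ≤ 2^3.4140 = 10.6590.
N ≤ 9.6590, so the largest integer N is 9.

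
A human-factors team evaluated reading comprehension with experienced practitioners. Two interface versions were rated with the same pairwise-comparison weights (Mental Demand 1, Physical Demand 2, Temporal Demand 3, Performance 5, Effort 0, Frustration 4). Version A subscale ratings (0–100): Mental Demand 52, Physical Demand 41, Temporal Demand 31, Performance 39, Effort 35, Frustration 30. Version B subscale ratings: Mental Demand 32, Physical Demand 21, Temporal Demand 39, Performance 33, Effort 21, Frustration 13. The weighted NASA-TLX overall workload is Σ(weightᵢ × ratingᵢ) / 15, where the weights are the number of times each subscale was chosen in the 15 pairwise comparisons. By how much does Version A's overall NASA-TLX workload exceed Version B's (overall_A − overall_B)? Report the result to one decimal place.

Version A weighted sum = 1·52 + 2·41 + 3·31 + 5·39 + 0·35 + 4·30 = 52 + 82 + 93 + 195 + 0 + 120 = 542; overall_A = 542/15 = 36.1333.
Version B weighted sum = 1·32 + 2·21 + 3·39 + 5·33 + 0·21 + 4·13 = 32 + 42 + 117 + 165 + 0 + 52 = 408; overall_B = 408/15 = 27.2000.
Difference = 36.1333 − 27.2000 = 8.9333 ≈ 8.9.

8.9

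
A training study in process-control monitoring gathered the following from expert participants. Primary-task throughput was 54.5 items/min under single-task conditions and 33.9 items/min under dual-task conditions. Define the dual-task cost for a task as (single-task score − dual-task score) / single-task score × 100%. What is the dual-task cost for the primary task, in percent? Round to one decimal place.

Cost = (54.5 − 33.9) / 54.5 × 100%
     = 20.6000 / 54.5 × 100% = 37.7982%.
≈ 37.8%.

37.8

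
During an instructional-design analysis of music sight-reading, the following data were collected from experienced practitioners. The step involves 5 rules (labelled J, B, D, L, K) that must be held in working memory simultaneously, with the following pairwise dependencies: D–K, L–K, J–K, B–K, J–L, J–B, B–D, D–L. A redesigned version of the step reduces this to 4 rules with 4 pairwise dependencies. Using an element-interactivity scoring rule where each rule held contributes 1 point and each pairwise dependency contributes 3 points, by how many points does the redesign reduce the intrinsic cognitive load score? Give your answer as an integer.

Original: 5 × 1 + 8 × 3 = 5 + 24 = 29.
Redesigned: 4 × 1 + 4 × 3 = 4 + 12 = 16.
Reduction = 29 − 16 = 13.

13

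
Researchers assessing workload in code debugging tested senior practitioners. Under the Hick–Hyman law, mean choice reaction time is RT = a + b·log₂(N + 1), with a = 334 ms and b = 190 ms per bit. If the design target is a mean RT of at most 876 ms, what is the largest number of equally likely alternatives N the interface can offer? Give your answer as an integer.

6

Set 334 + 190·log₂(N + 1) ≤ 876.
log₂(N + 1) ≤ (876 − 334) / 190 = 2.8526.
N + 1 ≤ 2^2.8526 = 7.2230.
N ≤ 6.2230, so the largest integer N is 6.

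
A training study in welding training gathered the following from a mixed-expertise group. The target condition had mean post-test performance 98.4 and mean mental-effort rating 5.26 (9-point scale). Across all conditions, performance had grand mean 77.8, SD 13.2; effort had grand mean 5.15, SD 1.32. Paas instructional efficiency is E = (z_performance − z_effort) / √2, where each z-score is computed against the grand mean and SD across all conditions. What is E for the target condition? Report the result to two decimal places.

1.04

z_performance = (98.4 − 77.8) / 13.2 = 20.6000 / 13.2 = 1.5606.
z_effort = (5.26 − 5.15) / 1.32 = 0.1100 / 1.32 = 0.0833.
z_P − z_E = 1.5606 − 0.0833 = 1.4773.
E = 1.4773 / √2 = 1.4773 / 1.41421 = 1.0446 ≈ 1.04.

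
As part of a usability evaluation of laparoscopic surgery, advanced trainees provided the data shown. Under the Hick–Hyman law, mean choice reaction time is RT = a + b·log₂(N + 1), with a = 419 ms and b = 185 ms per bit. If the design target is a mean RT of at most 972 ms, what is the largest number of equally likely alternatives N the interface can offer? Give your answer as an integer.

Set 419 + 185·log₂(N + 1) ≤ 972.
log₂(N + 1) ≤ (972 − 419) / 185 = 2.9892.
N + 1 ≤ 2^2.9892 = 7.9403.
N ≤ 6.9403, so the largest integer N is 6.

6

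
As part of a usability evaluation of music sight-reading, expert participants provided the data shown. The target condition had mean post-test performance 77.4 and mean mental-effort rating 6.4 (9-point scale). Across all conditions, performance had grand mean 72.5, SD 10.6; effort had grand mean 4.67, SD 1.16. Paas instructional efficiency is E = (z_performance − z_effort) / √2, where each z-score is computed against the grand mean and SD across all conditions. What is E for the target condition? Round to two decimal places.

z_performance = (77.4 − 72.5) / 10.6 = 4.9000 / 10.6 = 0.4623.
z_effort = (6.4 − 4.67) / 1.16 = 1.7300 / 1.16 = 1.4914.
z_P − z_E = 0.4623 − 1.4914 = -1.0291.
E = -1.0291 / √2 = -1.0291 / 1.41421 = -0.7277 ≈ -0.73.

-0.73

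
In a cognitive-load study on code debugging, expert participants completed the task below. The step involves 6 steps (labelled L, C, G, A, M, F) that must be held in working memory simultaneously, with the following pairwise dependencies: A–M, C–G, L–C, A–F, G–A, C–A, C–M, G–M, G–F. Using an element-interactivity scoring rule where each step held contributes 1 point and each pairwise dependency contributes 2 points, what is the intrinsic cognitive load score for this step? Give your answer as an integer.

24

Count of steps held simultaneously: 6.
Count of pairwise dependencies listed: 9.
Element contribution: 6 × 1 = 6.
Interaction contribution: 9 × 2 = 18.
Intrinsic load = 6 + 18 = 24.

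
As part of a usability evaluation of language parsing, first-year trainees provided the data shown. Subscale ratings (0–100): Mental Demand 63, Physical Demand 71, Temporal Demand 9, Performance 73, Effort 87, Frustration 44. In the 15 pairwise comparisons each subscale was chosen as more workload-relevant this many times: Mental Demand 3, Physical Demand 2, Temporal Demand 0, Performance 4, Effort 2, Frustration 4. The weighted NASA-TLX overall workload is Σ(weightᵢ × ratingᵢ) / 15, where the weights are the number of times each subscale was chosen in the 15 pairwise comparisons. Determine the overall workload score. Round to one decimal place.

The tallies are the weights (they sum to 15).
Weighted sum = 3·63 + 2·71 + 0·9 + 4·73 + 2·87 + 4·44
            = 189 + 142 + 0 + 292 + 174 + 176 = 973.
Overall workload = 973 / 15 = 64.8667 ≈ 64.9.

64.9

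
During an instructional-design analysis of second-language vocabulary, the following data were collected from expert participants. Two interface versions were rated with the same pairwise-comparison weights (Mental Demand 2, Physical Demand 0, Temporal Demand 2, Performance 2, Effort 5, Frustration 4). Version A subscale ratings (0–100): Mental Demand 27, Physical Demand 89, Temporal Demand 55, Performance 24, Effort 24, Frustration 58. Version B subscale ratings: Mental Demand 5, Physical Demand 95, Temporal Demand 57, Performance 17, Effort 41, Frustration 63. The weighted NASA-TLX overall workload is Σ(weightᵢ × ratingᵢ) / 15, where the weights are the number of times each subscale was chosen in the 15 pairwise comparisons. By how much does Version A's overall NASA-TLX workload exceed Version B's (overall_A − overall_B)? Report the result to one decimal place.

Version A weighted sum = 2·27 + 0·89 + 2·55 + 2·24 + 5·24 + 4·58 = 54 + 0 + 110 + 48 + 120 + 232 = 564; overall_A = 564/15 = 37.6000.
Version B weighted sum = 2·5 + 0·95 + 2·57 + 2·17 + 5·41 + 4·63 = 10 + 0 + 114 + 34 + 205 + 252 = 615; overall_B = 615/15 = 41.0000.
Difference = 37.6000 − 41.0000 = -3.4000 ≈ -3.4.

-3.4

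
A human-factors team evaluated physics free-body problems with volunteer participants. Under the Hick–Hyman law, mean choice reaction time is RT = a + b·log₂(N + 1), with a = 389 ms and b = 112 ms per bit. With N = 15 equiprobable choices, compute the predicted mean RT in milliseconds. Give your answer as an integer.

837

log₂(15 + 1) = log₂(16) = 4.0000.
RT = 389 + 112 × 4.0000 = 389 + 448.0000 = 837.0000 ms.
≈ 837 ms.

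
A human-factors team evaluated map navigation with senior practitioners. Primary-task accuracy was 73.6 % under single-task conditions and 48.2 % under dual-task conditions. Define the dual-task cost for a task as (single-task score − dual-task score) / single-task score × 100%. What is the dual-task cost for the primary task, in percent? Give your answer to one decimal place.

34.5

Cost = (73.6 − 48.2) / 73.6 × 100%
     = 25.4000 / 73.6 × 100% = 34.5109%.
≈ 34.5%.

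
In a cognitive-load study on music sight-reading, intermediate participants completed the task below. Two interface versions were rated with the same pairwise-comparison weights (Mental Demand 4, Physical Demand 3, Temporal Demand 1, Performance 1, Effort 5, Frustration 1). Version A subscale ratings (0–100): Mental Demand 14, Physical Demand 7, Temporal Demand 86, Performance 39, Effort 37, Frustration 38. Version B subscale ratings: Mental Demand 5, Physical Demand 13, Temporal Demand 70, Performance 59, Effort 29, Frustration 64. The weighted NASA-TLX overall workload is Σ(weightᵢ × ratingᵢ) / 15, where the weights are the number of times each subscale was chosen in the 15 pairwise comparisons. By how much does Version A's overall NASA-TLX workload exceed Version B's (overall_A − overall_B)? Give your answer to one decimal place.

Version A weighted sum = 4·14 + 3·7 + 1·86 + 1·39 + 5·37 + 1·38 = 56 + 21 + 86 + 39 + 185 + 38 = 425; overall_A = 425/15 = 28.3333.
Version B weighted sum = 4·5 + 3·13 + 1·70 + 1·59 + 5·29 + 1·64 = 20 + 39 + 70 + 59 + 145 + 64 = 397; overall_B = 397/15 = 26.4667.
Difference = 28.3333 − 26.4667 = 1.8666 ≈ 1.9.

1.9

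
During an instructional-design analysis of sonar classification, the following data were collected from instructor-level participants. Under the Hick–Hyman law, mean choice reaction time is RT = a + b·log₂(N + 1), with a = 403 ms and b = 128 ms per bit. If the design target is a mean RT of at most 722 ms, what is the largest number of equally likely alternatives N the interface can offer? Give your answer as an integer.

Set 403 + 128·log₂(N + 1) ≤ 722.
log₂(N + 1) ≤ (722 − 403) / 128 = 2.4922.
N + 1 ≤ 2^2.4922 = 5.6264.
N ≤ 4.6264, so the largest integer N is 4.

4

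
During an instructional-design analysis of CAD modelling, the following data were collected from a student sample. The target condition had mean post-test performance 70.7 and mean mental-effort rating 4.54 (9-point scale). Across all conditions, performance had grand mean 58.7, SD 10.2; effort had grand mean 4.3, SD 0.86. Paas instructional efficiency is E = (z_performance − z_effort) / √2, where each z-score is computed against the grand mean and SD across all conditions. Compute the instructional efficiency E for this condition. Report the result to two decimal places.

0.63

z_performance = (70.7 − 58.7) / 10.2 = 12.0000 / 10.2 = 1.1765.
z_effort = (4.54 − 4.3) / 0.86 = 0.2400 / 0.86 = 0.2791.
z_P − z_E = 1.1765 − 0.2791 = 0.8974.
E = 0.8974 / √2 = 0.8974 / 1.41421 = 0.6346 ≈ 0.63.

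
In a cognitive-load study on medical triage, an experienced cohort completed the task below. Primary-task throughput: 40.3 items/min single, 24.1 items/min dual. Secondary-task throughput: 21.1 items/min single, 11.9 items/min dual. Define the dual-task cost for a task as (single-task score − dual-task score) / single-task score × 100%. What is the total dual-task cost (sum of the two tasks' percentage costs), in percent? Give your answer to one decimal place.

83.8

Primary cost = (40.3 − 24.1) / 40.3 × 100% = 40.1985%.
Secondary cost = (21.1 − 11.9) / 21.1 × 100% = 43.6019%.
Total = 40.1985% + 43.6019% = 83.8004% ≈ 83.8%.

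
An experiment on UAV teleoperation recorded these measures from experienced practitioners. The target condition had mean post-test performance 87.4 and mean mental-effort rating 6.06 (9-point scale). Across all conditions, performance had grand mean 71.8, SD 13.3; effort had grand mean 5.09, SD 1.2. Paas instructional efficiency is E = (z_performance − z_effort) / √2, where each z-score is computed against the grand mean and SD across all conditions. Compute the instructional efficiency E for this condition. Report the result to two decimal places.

0.26

z_performance = (87.4 − 71.8) / 13.3 = 15.6000 / 13.3 = 1.1729.
z_effort = (6.06 − 5.09) / 1.2 = 0.9700 / 1.2 = 0.8083.
z_P − z_E = 1.1729 − 0.8083 = 0.3646.
E = 0.3646 / √2 = 0.3646 / 1.41421 = 0.2578 ≈ 0.26.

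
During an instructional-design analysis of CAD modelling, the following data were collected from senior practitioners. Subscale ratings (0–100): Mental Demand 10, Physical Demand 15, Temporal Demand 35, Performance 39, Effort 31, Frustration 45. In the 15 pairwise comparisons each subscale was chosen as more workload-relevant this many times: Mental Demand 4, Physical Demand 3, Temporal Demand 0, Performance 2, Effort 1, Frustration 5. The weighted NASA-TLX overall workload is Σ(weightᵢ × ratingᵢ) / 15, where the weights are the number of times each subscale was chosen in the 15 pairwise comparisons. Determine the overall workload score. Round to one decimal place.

27.9

The tallies are the weights (they sum to 15).
Weighted sum = 4·10 + 3·15 + 0·35 + 2·39 + 1·31 + 5·45
            = 40 + 45 + 0 + 78 + 31 + 225 = 419.
Overall workload = 419 / 15 = 27.9333 ≈ 27.9.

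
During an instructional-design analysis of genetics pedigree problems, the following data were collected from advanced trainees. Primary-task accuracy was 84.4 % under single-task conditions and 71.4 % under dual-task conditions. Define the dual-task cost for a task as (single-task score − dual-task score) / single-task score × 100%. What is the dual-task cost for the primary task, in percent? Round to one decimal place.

15.4

Cost = (84.4 − 71.4) / 84.4 × 100%
     = 13.0000 / 84.4 × 100% = 15.4028%.
≈ 15.4%.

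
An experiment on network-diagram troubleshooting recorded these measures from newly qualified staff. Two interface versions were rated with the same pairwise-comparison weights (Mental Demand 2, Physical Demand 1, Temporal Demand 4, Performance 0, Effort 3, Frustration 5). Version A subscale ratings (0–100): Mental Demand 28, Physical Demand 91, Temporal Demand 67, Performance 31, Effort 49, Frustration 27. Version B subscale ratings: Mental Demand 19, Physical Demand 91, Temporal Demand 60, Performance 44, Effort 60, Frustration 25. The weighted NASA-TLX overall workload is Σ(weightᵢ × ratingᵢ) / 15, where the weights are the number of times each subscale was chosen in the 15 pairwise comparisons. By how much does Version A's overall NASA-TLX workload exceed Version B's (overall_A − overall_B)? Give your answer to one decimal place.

1.5

Version A weighted sum = 2·28 + 1·91 + 4·67 + 0·31 + 3·49 + 5·27 = 56 + 91 + 268 + 0 + 147 + 135 = 697; overall_A = 697/15 = 46.4667.
Version B weighted sum = 2·19 + 1·91 + 4·60 + 0·44 + 3·60 + 5·25 = 38 + 91 + 240 + 0 + 180 + 125 = 674; overall_B = 674/15 = 44.9333.
Difference = 46.4667 − 44.9333 = 1.5334 ≈ 1.5.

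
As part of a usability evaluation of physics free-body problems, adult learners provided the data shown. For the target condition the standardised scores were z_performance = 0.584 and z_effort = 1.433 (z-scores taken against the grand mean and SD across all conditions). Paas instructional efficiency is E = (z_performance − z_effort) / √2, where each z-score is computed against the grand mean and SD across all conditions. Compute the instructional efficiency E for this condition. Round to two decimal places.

-0.60

z_P − z_E = 0.584 − 1.433 = -0.8490.
E = -0.8490 / √2 = -0.8490 / 1.41421 = -0.6003 ≈ -0.60.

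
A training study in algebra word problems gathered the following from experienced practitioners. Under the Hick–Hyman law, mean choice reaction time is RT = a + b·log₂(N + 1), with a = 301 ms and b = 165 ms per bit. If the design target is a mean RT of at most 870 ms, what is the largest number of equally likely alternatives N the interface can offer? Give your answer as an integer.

Set 301 + 165·log₂(N + 1) ≤ 870.
log₂(N + 1) ≤ (870 − 301) / 165 = 3.4485.
N + 1 ≤ 2^3.4485 = 10.9170.
N ≤ 9.9170, so the largest integer N is 9.

9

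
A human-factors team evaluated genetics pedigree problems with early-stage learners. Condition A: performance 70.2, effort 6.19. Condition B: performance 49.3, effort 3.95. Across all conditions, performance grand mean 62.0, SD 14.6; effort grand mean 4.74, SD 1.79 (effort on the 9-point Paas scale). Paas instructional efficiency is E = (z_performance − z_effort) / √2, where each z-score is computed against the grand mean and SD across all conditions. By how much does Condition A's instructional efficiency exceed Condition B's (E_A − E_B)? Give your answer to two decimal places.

Condition A: z_P = (70.2 − 62.0)/14.6 = 0.5616; z_E = (6.19 − 4.74)/1.79 = 0.8101; E_A = (0.5616 − 0.8101)/√2 = -0.1757.
Condition B: z_P = (49.3 − 62.0)/14.6 = -0.8699; z_E = (3.95 − 4.74)/1.79 = -0.4413; E_B = (-0.8699 − (-0.4413))/√2 = -0.3031.
E_A − E_B = -0.1757 − (-0.3031) = 0.1274 ≈ 0.13.

0.13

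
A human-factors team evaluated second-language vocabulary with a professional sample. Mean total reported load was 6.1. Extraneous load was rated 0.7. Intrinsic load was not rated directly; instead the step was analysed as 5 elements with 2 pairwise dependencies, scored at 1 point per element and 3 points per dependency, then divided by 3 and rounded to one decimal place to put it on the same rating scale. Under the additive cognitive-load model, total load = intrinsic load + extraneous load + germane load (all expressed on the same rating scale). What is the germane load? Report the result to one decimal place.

Intrinsic (element-interactivity): (5 × 1 + 2 × 3) / 3 = 11 / 3 = 3.6667 → 3.7.
germane load = total − intrinsic − extraneous
             = 6.1 − 3.7 − 0.7 = 1.7.

1.7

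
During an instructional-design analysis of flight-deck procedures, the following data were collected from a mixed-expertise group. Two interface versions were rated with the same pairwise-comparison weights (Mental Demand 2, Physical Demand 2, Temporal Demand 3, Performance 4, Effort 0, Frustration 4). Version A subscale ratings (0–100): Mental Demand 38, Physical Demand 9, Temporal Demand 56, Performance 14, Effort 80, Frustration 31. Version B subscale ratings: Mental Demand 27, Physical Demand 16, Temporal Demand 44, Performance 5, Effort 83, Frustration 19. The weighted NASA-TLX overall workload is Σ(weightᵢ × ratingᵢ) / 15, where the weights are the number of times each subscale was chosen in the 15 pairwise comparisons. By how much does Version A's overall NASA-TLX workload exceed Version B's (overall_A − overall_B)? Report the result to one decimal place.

8.5

Version A weighted sum = 2·38 + 2·9 + 3·56 + 4·14 + 0·80 + 4·31 = 76 + 18 + 168 + 56 + 0 + 124 = 442; overall_A = 442/15 = 29.4667.
Version B weighted sum = 2·27 + 2·16 + 3·44 + 4·5 + 0·83 + 4·19 = 54 + 32 + 132 + 20 + 0 + 76 = 314; overall_B = 314/15 = 20.9333.
Difference = 29.4667 − 20.9333 = 8.5334 ≈ 8.5.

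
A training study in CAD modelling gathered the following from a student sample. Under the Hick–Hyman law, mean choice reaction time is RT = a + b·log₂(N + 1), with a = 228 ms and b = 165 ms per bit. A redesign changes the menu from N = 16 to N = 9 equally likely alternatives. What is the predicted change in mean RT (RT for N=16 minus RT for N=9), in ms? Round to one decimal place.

126.3

RT(16) = 228 + 165·log₂(17) = 228 + 165·4.0875 = 902.4375 ms.
RT(9) = 228 + 165·log₂(10) = 228 + 165·3.3219 = 776.1135 ms.
Difference = 902.4375 − 776.1135 = 126.3240 ≈ 126.3 ms.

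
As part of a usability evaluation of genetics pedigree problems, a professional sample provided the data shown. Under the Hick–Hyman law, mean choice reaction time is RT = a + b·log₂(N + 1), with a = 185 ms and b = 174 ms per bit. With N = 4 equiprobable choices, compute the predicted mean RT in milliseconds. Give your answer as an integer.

589

log₂(4 + 1) = log₂(5) = 2.3219.
RT = 185 + 174 × 2.3219 = 185 + 404.0106 = 589.0106 ms.
≈ 589 ms.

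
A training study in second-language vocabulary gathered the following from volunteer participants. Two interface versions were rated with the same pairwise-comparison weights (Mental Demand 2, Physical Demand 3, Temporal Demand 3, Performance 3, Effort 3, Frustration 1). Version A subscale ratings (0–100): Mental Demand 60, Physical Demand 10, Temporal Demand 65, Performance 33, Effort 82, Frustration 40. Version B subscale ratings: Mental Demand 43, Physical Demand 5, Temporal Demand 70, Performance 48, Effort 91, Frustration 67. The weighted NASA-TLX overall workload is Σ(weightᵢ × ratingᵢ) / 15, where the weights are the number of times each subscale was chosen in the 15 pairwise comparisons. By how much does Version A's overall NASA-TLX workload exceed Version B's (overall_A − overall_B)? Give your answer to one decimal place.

-4.3

Version A weighted sum = 2·60 + 3·10 + 3·65 + 3·33 + 3·82 + 1·40 = 120 + 30 + 195 + 99 + 246 + 40 = 730; overall_A = 730/15 = 48.6667.
Version B weighted sum = 2·43 + 3·5 + 3·70 + 3·48 + 3·91 + 1·67 = 86 + 15 + 210 + 144 + 273 + 67 = 795; overall_B = 795/15 = 53.0000.
Difference = 48.6667 − 53.0000 = -4.3333 ≈ -4.3.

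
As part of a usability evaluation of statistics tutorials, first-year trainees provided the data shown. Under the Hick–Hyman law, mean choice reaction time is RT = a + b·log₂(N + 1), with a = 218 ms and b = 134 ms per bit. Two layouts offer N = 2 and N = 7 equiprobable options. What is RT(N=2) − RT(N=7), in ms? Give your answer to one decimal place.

-189.6

RT(2) = 218 + 134·log₂(3) = 218 + 134·1.5850 = 430.3900 ms.
RT(7) = 218 + 134·log₂(8) = 218 + 134·3.0000 = 620.0000 ms.
Difference = 430.3900 − 620.0000 = -189.6100 ≈ -189.6 ms.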